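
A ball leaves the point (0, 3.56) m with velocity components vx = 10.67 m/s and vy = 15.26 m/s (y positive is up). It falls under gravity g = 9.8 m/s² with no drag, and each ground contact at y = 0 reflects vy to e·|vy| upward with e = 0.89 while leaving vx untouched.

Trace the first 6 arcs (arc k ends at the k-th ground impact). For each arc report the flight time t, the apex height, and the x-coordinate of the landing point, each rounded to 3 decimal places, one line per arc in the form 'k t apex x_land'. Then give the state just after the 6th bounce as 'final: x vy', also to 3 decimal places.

Arc 1: start y=3.560, vy=15.260 → t=3.332, apex=15.441, x_land=35.556, impact vy=-17.397
  bounce: vy ← 0.89·17.397 = 15.483
Arc 2: start y=0.000, vy=15.483 → t=3.160, apex=12.231, x_land=69.271, impact vy=-15.483
  bounce: vy ← 0.89·15.483 = 13.780
Arc 3: start y=0.000, vy=13.780 → t=2.812, apex=9.688, x_land=99.277, impact vy=-13.780
  bounce: vy ← 0.89·13.780 = 12.264
Arc 4: start y=0.000, vy=12.264 → t=2.503, apex=7.674, x_land=125.983, impact vy=-12.264
  bounce: vy ← 0.89·12.264 = 10.915
Arc 5: start y=0.000, vy=10.915 → t=2.228, apex=6.078, x_land=149.751, impact vy=-10.915
  bounce: vy ← 0.89·10.915 = 9.714
Arc 6: start y=0.000, vy=9.714 → t=1.983, apex=4.815, x_land=170.905, impact vy=-9.714
  bounce: vy ← 0.89·9.714 = 8.646

1 3.332 15.441 35.556
2 3.160 12.231 69.271
3 2.812 9.688 99.277
4 2.503 7.674 125.983
5 2.228 6.078 149.751
6 1.983 4.815 170.905
final: 170.905 8.646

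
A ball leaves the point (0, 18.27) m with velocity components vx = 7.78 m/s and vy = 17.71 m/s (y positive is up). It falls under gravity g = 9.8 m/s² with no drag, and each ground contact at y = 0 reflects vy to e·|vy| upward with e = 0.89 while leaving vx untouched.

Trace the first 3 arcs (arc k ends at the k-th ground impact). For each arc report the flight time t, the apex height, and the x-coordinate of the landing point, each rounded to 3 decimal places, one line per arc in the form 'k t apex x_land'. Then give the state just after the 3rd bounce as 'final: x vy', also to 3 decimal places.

1 4.452 34.272 34.635
2 4.708 27.147 71.260
3 4.190 21.503 103.856
final: 103.856 18.271

Arc 1: start y=18.270, vy=17.710 → t=4.452, apex=34.272, x_land=34.635, impact vy=-25.918
  bounce: vy ← 0.89·25.918 = 23.067
Arc 2: start y=0.000, vy=23.067 → t=4.708, apex=27.147, x_land=71.260, impact vy=-23.067
  bounce: vy ← 0.89·23.067 = 20.530
Arc 3: start y=0.000, vy=20.530 → t=4.190, apex=21.503, x_land=103.856, impact vy=-20.530
  bounce: vy ← 0.89·20.530 = 18.271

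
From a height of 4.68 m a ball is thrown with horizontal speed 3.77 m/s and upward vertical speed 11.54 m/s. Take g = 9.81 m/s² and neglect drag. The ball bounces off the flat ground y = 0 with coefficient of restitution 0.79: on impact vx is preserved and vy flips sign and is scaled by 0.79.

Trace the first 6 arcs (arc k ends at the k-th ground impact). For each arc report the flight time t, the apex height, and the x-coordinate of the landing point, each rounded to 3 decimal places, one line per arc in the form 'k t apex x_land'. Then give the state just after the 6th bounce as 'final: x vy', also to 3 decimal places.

Arc 1: start y=4.680, vy=11.540 → t=2.705, apex=11.468, x_land=10.199, impact vy=-15.000
  bounce: vy ← 0.79·15.000 = 11.850
Arc 2: start y=0.000, vy=11.850 → t=2.416, apex=7.157, x_land=19.307, impact vy=-11.850
  bounce: vy ← 0.79·11.850 = 9.361
Arc 3: start y=0.000, vy=9.361 → t=1.909, apex=4.467, x_land=26.502, impact vy=-9.361
  bounce: vy ← 0.79·9.361 = 7.395
Arc 4: start y=0.000, vy=7.395 → t=1.508, apex=2.788, x_land=32.186, impact vy=-7.395
  bounce: vy ← 0.79·7.395 = 5.842
Arc 5: start y=0.000, vy=5.842 → t=1.191, apex=1.740, x_land=36.677, impact vy=-5.842
  bounce: vy ← 0.79·5.842 = 4.616
Arc 6: start y=0.000, vy=4.616 → t=0.941, apex=1.086, x_land=40.224, impact vy=-4.616
  bounce: vy ← 0.79·4.616 = 3.646

1 2.705 11.468 10.199
2 2.416 7.157 19.307
3 1.909 4.467 26.502
4 1.508 2.788 32.186
5 1.191 1.740 36.677
6 0.941 1.086 40.224
final: 40.224 3.646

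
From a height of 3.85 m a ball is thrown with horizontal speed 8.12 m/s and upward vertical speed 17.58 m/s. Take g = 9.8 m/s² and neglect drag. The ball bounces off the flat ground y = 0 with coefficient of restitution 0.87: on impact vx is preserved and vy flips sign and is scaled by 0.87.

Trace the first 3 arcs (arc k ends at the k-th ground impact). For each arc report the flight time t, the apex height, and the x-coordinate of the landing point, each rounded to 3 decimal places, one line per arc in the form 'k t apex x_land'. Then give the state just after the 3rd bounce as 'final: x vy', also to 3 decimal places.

1 3.795 19.618 30.814
2 3.482 14.849 59.085
3 3.029 11.239 83.680
final: 83.680 12.913

Arc 1: start y=3.850, vy=17.580 → t=3.795, apex=19.618, x_land=30.814, impact vy=-19.609
  bounce: vy ← 0.87·19.609 = 17.060
Arc 2: start y=0.000, vy=17.060 → t=3.482, apex=14.849, x_land=59.085, impact vy=-17.060
  bounce: vy ← 0.87·17.060 = 14.842
Arc 3: start y=0.000, vy=14.842 → t=3.029, apex=11.239, x_land=83.680, impact vy=-14.842
  bounce: vy ← 0.87·14.842 = 12.913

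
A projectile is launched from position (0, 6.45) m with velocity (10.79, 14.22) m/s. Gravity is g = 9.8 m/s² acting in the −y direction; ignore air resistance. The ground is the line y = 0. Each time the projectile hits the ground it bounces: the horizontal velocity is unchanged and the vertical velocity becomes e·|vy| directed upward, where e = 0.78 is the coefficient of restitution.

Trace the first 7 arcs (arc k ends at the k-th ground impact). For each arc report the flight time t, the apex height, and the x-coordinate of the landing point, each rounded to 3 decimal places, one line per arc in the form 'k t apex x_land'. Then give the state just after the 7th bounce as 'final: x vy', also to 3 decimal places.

1 3.301 16.767 35.616
2 2.886 10.201 66.753
3 2.251 6.206 91.039
4 1.756 3.776 109.983
5 1.369 2.297 124.759
6 1.068 1.398 136.284
7 0.833 0.850 145.274
final: 145.274 3.184

Arc 1: start y=6.450, vy=14.220 → t=3.301, apex=16.767, x_land=35.616, impact vy=-18.128
  bounce: vy ← 0.78·18.128 = 14.140
Arc 2: start y=0.000, vy=14.140 → t=2.886, apex=10.201, x_land=66.753, impact vy=-14.140
  bounce: vy ← 0.78·14.140 = 11.029
Arc 3: start y=0.000, vy=11.029 → t=2.251, apex=6.206, x_land=91.039, impact vy=-11.029
  bounce: vy ← 0.78·11.029 = 8.603
Arc 4: start y=0.000, vy=8.603 → t=1.756, apex=3.776, x_land=109.983, impact vy=-8.603
  bounce: vy ← 0.78·8.603 = 6.710
Arc 5: start y=0.000, vy=6.710 → t=1.369, apex=2.297, x_land=124.759, impact vy=-6.710
  bounce: vy ← 0.78·6.710 = 5.234
Arc 6: start y=0.000, vy=5.234 → t=1.068, apex=1.398, x_land=136.284, impact vy=-5.234
  bounce: vy ← 0.78·5.234 = 4.082
Arc 7: start y=0.000, vy=4.082 → t=0.833, apex=0.850, x_land=145.274, impact vy=-4.082
  bounce: vy ← 0.78·4.082 = 3.184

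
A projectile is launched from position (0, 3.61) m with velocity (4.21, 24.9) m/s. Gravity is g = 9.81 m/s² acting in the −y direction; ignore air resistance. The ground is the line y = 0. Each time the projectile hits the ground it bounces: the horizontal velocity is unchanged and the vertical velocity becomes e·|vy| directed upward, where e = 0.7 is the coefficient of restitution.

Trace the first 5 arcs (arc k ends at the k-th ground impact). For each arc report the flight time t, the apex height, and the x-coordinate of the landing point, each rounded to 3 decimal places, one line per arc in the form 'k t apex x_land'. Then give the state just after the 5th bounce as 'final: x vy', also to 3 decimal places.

Arc 1: start y=3.610, vy=24.900 → t=5.218, apex=35.211, x_land=21.966, impact vy=-26.284
  bounce: vy ← 0.7·26.284 = 18.399
Arc 2: start y=0.000, vy=18.399 → t=3.751, apex=17.253, x_land=37.757, impact vy=-18.399
  bounce: vy ← 0.7·18.399 = 12.879
Arc 3: start y=0.000, vy=12.879 → t=2.626, apex=8.454, x_land=48.812, impact vy=-12.879
  bounce: vy ← 0.7·12.879 = 9.015
Arc 4: start y=0.000, vy=9.015 → t=1.838, apex=4.143, x_land=56.550, impact vy=-9.015
  bounce: vy ← 0.7·9.015 = 6.311
Arc 5: start y=0.000, vy=6.311 → t=1.287, apex=2.030, x_land=61.966, impact vy=-6.311
  bounce: vy ← 0.7·6.311 = 4.418

1 5.218 35.211 21.966
2 3.751 17.253 37.757
3 2.626 8.454 48.812
4 1.838 4.143 56.550
5 1.287 2.030 61.966
final: 61.966 4.418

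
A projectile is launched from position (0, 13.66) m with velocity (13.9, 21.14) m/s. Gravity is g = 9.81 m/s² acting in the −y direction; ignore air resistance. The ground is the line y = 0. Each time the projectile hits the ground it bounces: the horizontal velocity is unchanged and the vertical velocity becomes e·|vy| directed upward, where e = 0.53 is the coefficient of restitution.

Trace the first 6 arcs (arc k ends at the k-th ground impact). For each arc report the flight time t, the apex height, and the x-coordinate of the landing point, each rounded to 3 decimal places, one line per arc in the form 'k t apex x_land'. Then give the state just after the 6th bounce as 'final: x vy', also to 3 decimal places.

1 4.881 36.438 67.839
2 2.889 10.235 107.998
3 1.531 2.875 129.281
4 0.812 0.808 140.562
5 0.430 0.227 146.541
6 0.228 0.064 149.709
final: 149.709 0.593

Arc 1: start y=13.660, vy=21.140 → t=4.881, apex=36.438, x_land=67.839, impact vy=-26.738
  bounce: vy ← 0.53·26.738 = 14.171
Arc 2: start y=0.000, vy=14.171 → t=2.889, apex=10.235, x_land=107.998, impact vy=-14.171
  bounce: vy ← 0.53·14.171 = 7.511
Arc 3: start y=0.000, vy=7.511 → t=1.531, apex=2.875, x_land=129.281, impact vy=-7.511
  bounce: vy ← 0.53·7.511 = 3.981
Arc 4: start y=0.000, vy=3.981 → t=0.812, apex=0.808, x_land=140.562, impact vy=-3.981
  bounce: vy ← 0.53·3.981 = 2.110
Arc 5: start y=0.000, vy=2.110 → t=0.430, apex=0.227, x_land=146.541, impact vy=-2.110
  bounce: vy ← 0.53·2.110 = 1.118
Arc 6: start y=0.000, vy=1.118 → t=0.228, apex=0.064, x_land=149.709, impact vy=-1.118
  bounce: vy ← 0.53·1.118 = 0.593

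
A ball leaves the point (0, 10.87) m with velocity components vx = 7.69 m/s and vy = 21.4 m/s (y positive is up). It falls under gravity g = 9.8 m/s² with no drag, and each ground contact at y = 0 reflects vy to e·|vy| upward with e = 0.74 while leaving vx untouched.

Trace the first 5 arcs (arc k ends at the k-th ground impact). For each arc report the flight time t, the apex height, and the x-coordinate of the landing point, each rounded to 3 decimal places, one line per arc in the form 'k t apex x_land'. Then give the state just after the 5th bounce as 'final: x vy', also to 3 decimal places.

1 4.827 34.235 37.119
2 3.912 18.747 67.202
3 2.895 10.266 89.464
4 2.142 5.622 105.938
5 1.585 3.078 118.128
final: 118.128 5.748

Arc 1: start y=10.870, vy=21.400 → t=4.827, apex=34.235, x_land=37.119, impact vy=-25.904
  bounce: vy ← 0.74·25.904 = 19.169
Arc 2: start y=0.000, vy=19.169 → t=3.912, apex=18.747, x_land=67.202, impact vy=-19.169
  bounce: vy ← 0.74·19.169 = 14.185
Arc 3: start y=0.000, vy=14.185 → t=2.895, apex=10.266, x_land=89.464, impact vy=-14.185
  bounce: vy ← 0.74·14.185 = 10.497
Arc 4: start y=0.000, vy=10.497 → t=2.142, apex=5.622, x_land=105.938, impact vy=-10.497
  bounce: vy ← 0.74·10.497 = 7.768
Arc 5: start y=0.000, vy=7.768 → t=1.585, apex=3.078, x_land=118.128, impact vy=-7.768
  bounce: vy ← 0.74·7.768 = 5.748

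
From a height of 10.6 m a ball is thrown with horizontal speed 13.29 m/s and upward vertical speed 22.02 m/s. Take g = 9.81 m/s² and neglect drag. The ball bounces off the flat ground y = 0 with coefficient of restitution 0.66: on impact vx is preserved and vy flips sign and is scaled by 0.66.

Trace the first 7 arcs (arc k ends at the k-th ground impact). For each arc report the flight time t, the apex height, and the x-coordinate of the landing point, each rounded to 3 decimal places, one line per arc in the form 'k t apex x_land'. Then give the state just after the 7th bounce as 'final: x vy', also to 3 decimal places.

Arc 1: start y=10.600, vy=22.020 → t=4.928, apex=35.314, x_land=65.491, impact vy=-26.322
  bounce: vy ← 0.66·26.322 = 17.373
Arc 2: start y=0.000, vy=17.373 → t=3.542, apex=15.383, x_land=112.562, impact vy=-17.373
  bounce: vy ← 0.66·17.373 = 11.466
Arc 3: start y=0.000, vy=11.466 → t=2.338, apex=6.701, x_land=143.628, impact vy=-11.466
  bounce: vy ← 0.66·11.466 = 7.567
Arc 4: start y=0.000, vy=7.567 → t=1.543, apex=2.919, x_land=164.132, impact vy=-7.567
  bounce: vy ← 0.66·7.567 = 4.995
Arc 5: start y=0.000, vy=4.995 → t=1.018, apex=1.271, x_land=177.665, impact vy=-4.995
  bounce: vy ← 0.66·4.995 = 3.296
Arc 6: start y=0.000, vy=3.296 → t=0.672, apex=0.554, x_land=186.596, impact vy=-3.296
  bounce: vy ← 0.66·3.296 = 2.176
Arc 7: start y=0.000, vy=2.176 → t=0.444, apex=0.241, x_land=192.491, impact vy=-2.176
  bounce: vy ← 0.66·2.176 = 1.436

1 4.928 35.314 65.491
2 3.542 15.383 112.562
3 2.338 6.701 143.628
4 1.543 2.919 164.132
5 1.018 1.271 177.665
6 0.672 0.554 186.596
7 0.444 0.241 192.491
final: 192.491 1.436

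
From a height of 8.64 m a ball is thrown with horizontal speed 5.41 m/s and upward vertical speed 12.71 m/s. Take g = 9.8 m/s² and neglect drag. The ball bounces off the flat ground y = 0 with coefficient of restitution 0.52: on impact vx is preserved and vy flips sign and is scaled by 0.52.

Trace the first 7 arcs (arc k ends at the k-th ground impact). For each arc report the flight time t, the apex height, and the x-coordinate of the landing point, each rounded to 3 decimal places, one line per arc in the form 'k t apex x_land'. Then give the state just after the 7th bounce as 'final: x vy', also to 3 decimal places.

1 3.153 16.882 17.058
2 1.930 4.565 27.502
3 1.004 1.234 32.932
4 0.522 0.334 35.756
5 0.271 0.090 37.225
6 0.141 0.024 37.988
7 0.073 0.007 38.385
final: 38.385 0.187

Arc 1: start y=8.640, vy=12.710 → t=3.153, apex=16.882, x_land=17.058, impact vy=-18.190
  bounce: vy ← 0.52·18.190 = 9.459
Arc 2: start y=0.000, vy=9.459 → t=1.930, apex=4.565, x_land=27.502, impact vy=-9.459
  bounce: vy ← 0.52·9.459 = 4.919
Arc 3: start y=0.000, vy=4.919 → t=1.004, apex=1.234, x_land=32.932, impact vy=-4.919
  bounce: vy ← 0.52·4.919 = 2.558
Arc 4: start y=0.000, vy=2.558 → t=0.522, apex=0.334, x_land=35.756, impact vy=-2.558
  bounce: vy ← 0.52·2.558 = 1.330
Arc 5: start y=0.000, vy=1.330 → t=0.271, apex=0.090, x_land=37.225, impact vy=-1.330
  bounce: vy ← 0.52·1.330 = 0.692
Arc 6: start y=0.000, vy=0.692 → t=0.141, apex=0.024, x_land=37.988, impact vy=-0.692
  bounce: vy ← 0.52·0.692 = 0.360
Arc 7: start y=0.000, vy=0.360 → t=0.073, apex=0.007, x_land=38.385, impact vy=-0.360
  bounce: vy ← 0.52·0.360 = 0.187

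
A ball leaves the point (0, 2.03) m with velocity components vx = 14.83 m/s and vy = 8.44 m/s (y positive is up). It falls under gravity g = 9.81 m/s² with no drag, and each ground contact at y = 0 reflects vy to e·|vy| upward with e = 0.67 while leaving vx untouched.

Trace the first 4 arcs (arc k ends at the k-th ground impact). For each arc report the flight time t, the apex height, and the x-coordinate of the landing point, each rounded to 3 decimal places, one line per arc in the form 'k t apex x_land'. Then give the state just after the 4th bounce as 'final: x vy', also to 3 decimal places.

1 1.935 5.661 28.690
2 1.440 2.541 50.039
3 0.964 1.141 64.342
4 0.646 0.512 73.925
final: 73.925 2.124

Arc 1: start y=2.030, vy=8.440 → t=1.935, apex=5.661, x_land=28.690, impact vy=-10.539
  bounce: vy ← 0.67·10.539 = 7.061
Arc 2: start y=0.000, vy=7.061 → t=1.440, apex=2.541, x_land=50.039, impact vy=-7.061
  bounce: vy ← 0.67·7.061 = 4.731
Arc 3: start y=0.000, vy=4.731 → t=0.964, apex=1.141, x_land=64.342, impact vy=-4.731
  bounce: vy ← 0.67·4.731 = 3.170
Arc 4: start y=0.000, vy=3.170 → t=0.646, apex=0.512, x_land=73.925, impact vy=-3.170
  bounce: vy ← 0.67·3.170 = 2.124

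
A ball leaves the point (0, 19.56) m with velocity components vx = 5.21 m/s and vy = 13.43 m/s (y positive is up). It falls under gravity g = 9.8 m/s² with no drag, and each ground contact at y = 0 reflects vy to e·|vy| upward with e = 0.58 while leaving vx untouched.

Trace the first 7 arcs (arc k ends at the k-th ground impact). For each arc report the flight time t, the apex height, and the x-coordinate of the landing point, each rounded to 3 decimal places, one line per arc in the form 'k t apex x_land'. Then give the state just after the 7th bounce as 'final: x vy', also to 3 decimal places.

Arc 1: start y=19.560, vy=13.430 → t=3.793, apex=28.762, x_land=19.763, impact vy=-23.743
  bounce: vy ← 0.58·23.743 = 13.771
Arc 2: start y=0.000, vy=13.771 → t=2.810, apex=9.676, x_land=34.405, impact vy=-13.771
  bounce: vy ← 0.58·13.771 = 7.987
Arc 3: start y=0.000, vy=7.987 → t=1.630, apex=3.255, x_land=42.897, impact vy=-7.987
  bounce: vy ← 0.58·7.987 = 4.633
Arc 4: start y=0.000, vy=4.633 → t=0.945, apex=1.095, x_land=47.823, impact vy=-4.633
  bounce: vy ← 0.58·4.633 = 2.687
Arc 5: start y=0.000, vy=2.687 → t=0.548, apex=0.368, x_land=50.680, impact vy=-2.687
  bounce: vy ← 0.58·2.687 = 1.558
Arc 6: start y=0.000, vy=1.558 → t=0.318, apex=0.124, x_land=52.337, impact vy=-1.558
  bounce: vy ← 0.58·1.558 = 0.904
Arc 7: start y=0.000, vy=0.904 → t=0.184, apex=0.042, x_land=53.298, impact vy=-0.904
  bounce: vy ← 0.58·0.904 = 0.524

1 3.793 28.762 19.763
2 2.810 9.676 34.405
3 1.630 3.255 42.897
4 0.945 1.095 47.823
5 0.548 0.368 50.680
6 0.318 0.124 52.337
7 0.184 0.042 53.298
final: 53.298 0.524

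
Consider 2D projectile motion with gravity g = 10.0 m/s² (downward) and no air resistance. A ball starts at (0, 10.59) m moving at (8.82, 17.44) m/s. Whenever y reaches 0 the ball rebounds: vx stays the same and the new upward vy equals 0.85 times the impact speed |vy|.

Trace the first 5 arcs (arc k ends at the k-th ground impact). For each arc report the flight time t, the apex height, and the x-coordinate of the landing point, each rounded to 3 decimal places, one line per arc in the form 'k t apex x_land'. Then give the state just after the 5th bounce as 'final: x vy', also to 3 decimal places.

Arc 1: start y=10.590, vy=17.440 → t=4.015, apex=25.798, x_land=35.416, impact vy=-22.715
  bounce: vy ← 0.85·22.715 = 19.307
Arc 2: start y=0.000, vy=19.307 → t=3.861, apex=18.639, x_land=69.475, impact vy=-19.307
  bounce: vy ← 0.85·19.307 = 16.411
Arc 3: start y=0.000, vy=16.411 → t=3.282, apex=13.467, x_land=98.424, impact vy=-16.411
  bounce: vy ← 0.85·16.411 = 13.950
Arc 4: start y=0.000, vy=13.950 → t=2.790, apex=9.730, x_land=123.031, impact vy=-13.950
  bounce: vy ← 0.85·13.950 = 11.857
Arc 5: start y=0.000, vy=11.857 → t=2.371, apex=7.030, x_land=143.947, impact vy=-11.857
  bounce: vy ← 0.85·11.857 = 10.079

1 4.015 25.798 35.416
2 3.861 18.639 69.475
3 3.282 13.467 98.424
4 2.790 9.730 123.031
5 2.371 7.030 143.947
final: 143.947 10.079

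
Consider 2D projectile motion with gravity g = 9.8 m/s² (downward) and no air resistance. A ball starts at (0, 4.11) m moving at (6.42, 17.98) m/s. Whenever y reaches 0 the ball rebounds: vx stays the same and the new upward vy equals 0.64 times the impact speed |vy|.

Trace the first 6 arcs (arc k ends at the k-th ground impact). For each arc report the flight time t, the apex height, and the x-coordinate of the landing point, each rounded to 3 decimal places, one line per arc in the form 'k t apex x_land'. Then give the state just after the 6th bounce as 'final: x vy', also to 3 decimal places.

1 3.885 20.604 24.943
2 2.625 8.439 41.794
3 1.680 3.457 52.579
4 1.075 1.416 59.481
5 0.688 0.580 63.898
6 0.440 0.238 66.725
final: 66.725 1.381

Arc 1: start y=4.110, vy=17.980 → t=3.885, apex=20.604, x_land=24.943, impact vy=-20.096
  bounce: vy ← 0.64·20.096 = 12.861
Arc 2: start y=0.000, vy=12.861 → t=2.625, apex=8.439, x_land=41.794, impact vy=-12.861
  bounce: vy ← 0.64·12.861 = 8.231
Arc 3: start y=0.000, vy=8.231 → t=1.680, apex=3.457, x_land=52.579, impact vy=-8.231
  bounce: vy ← 0.64·8.231 = 5.268
Arc 4: start y=0.000, vy=5.268 → t=1.075, apex=1.416, x_land=59.481, impact vy=-5.268
  bounce: vy ← 0.64·5.268 = 3.371
Arc 5: start y=0.000, vy=3.371 → t=0.688, apex=0.580, x_land=63.898, impact vy=-3.371
  bounce: vy ← 0.64·3.371 = 2.158
Arc 6: start y=0.000, vy=2.158 → t=0.440, apex=0.238, x_land=66.725, impact vy=-2.158
  bounce: vy ← 0.64·2.158 = 1.381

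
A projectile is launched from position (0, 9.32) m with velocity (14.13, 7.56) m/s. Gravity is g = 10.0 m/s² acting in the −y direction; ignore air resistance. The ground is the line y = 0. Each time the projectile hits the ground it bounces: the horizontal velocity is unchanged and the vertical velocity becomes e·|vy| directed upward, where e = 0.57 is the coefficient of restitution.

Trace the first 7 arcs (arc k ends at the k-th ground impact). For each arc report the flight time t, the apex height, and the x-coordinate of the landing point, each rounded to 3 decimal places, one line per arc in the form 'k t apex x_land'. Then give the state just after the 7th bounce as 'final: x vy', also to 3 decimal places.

1 2.317 12.178 32.734
2 1.779 3.957 57.873
3 1.014 1.285 72.202
4 0.578 0.418 80.369
5 0.329 0.136 85.025
6 0.188 0.044 87.679
7 0.107 0.014 89.191
final: 89.191 0.305

Arc 1: start y=9.320, vy=7.560 → t=2.317, apex=12.178, x_land=32.734, impact vy=-15.606
  bounce: vy ← 0.57·15.606 = 8.896
Arc 2: start y=0.000, vy=8.896 → t=1.779, apex=3.957, x_land=57.873, impact vy=-8.896
  bounce: vy ← 0.57·8.896 = 5.070
Arc 3: start y=0.000, vy=5.070 → t=1.014, apex=1.285, x_land=72.202, impact vy=-5.070
  bounce: vy ← 0.57·5.070 = 2.890
Arc 4: start y=0.000, vy=2.890 → t=0.578, apex=0.418, x_land=80.369, impact vy=-2.890
  bounce: vy ← 0.57·2.890 = 1.647
Arc 5: start y=0.000, vy=1.647 → t=0.329, apex=0.136, x_land=85.025, impact vy=-1.647
  bounce: vy ← 0.57·1.647 = 0.939
Arc 6: start y=0.000, vy=0.939 → t=0.188, apex=0.044, x_land=87.679, impact vy=-0.939
  bounce: vy ← 0.57·0.939 = 0.535
Arc 7: start y=0.000, vy=0.535 → t=0.107, apex=0.014, x_land=89.191, impact vy=-0.535
  bounce: vy ← 0.57·0.535 = 0.305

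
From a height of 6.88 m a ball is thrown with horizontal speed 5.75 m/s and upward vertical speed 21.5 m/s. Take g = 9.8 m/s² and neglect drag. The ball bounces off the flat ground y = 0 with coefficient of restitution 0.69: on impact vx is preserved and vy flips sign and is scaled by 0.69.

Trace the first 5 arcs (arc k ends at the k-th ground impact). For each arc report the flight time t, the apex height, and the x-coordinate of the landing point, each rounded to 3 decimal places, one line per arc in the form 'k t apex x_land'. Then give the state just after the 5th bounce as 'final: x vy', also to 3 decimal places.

Arc 1: start y=6.880, vy=21.500 → t=4.687, apex=30.464, x_land=26.952, impact vy=-24.436
  bounce: vy ← 0.69·24.436 = 16.861
Arc 2: start y=0.000, vy=16.861 → t=3.441, apex=14.504, x_land=46.737, impact vy=-16.861
  bounce: vy ← 0.69·16.861 = 11.634
Arc 3: start y=0.000, vy=11.634 → t=2.374, apex=6.905, x_land=60.389, impact vy=-11.634
  bounce: vy ← 0.69·11.634 = 8.027
Arc 4: start y=0.000, vy=8.027 → t=1.638, apex=3.288, x_land=69.809, impact vy=-8.027
  bounce: vy ← 0.69·8.027 = 5.539
Arc 5: start y=0.000, vy=5.539 → t=1.130, apex=1.565, x_land=76.309, impact vy=-5.539
  bounce: vy ← 0.69·5.539 = 3.822

1 4.687 30.464 26.952
2 3.441 14.504 46.737
3 2.374 6.905 60.389
4 1.638 3.288 69.809
5 1.130 1.565 76.309
final: 76.309 3.822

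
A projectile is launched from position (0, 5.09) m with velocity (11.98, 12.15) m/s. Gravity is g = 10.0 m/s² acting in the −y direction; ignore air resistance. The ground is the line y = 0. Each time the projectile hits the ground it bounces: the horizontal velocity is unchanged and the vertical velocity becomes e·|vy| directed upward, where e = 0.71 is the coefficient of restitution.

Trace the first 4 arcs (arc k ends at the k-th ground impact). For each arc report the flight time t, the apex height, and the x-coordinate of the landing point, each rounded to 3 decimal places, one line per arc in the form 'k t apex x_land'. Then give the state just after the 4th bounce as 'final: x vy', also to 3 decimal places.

1 2.794 12.471 33.476
2 2.243 6.287 60.342
3 1.592 3.169 79.418
4 1.131 1.598 92.961
final: 92.961 4.013

Arc 1: start y=5.090, vy=12.150 → t=2.794, apex=12.471, x_land=33.476, impact vy=-15.793
  bounce: vy ← 0.71·15.793 = 11.213
Arc 2: start y=0.000, vy=11.213 → t=2.243, apex=6.287, x_land=60.342, impact vy=-11.213
  bounce: vy ← 0.71·11.213 = 7.961
Arc 3: start y=0.000, vy=7.961 → t=1.592, apex=3.169, x_land=79.418, impact vy=-7.961
  bounce: vy ← 0.71·7.961 = 5.653
Arc 4: start y=0.000, vy=5.653 → t=1.131, apex=1.598, x_land=92.961, impact vy=-5.653
  bounce: vy ← 0.71·5.653 = 4.013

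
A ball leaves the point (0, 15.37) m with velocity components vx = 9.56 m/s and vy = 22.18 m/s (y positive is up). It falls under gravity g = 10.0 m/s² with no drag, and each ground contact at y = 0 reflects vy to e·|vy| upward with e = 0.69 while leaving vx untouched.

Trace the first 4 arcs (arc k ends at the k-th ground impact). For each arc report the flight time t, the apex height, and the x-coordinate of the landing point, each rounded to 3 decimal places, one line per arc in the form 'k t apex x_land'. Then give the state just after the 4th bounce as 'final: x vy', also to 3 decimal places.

Arc 1: start y=15.370, vy=22.180 → t=5.045, apex=39.968, x_land=48.233, impact vy=-28.273
  bounce: vy ← 0.69·28.273 = 19.508
Arc 2: start y=0.000, vy=19.508 → t=3.902, apex=19.029, x_land=85.533, impact vy=-19.508
  bounce: vy ← 0.69·19.508 = 13.461
Arc 3: start y=0.000, vy=13.461 → t=2.692, apex=9.060, x_land=111.270, impact vy=-13.461
  bounce: vy ← 0.69·13.461 = 9.288
Arc 4: start y=0.000, vy=9.288 → t=1.858, apex=4.313, x_land=129.028, impact vy=-9.288
  bounce: vy ← 0.69·9.288 = 6.409

1 5.045 39.968 48.233
2 3.902 19.029 85.533
3 2.692 9.060 111.270
4 1.858 4.313 129.028
final: 129.028 6.409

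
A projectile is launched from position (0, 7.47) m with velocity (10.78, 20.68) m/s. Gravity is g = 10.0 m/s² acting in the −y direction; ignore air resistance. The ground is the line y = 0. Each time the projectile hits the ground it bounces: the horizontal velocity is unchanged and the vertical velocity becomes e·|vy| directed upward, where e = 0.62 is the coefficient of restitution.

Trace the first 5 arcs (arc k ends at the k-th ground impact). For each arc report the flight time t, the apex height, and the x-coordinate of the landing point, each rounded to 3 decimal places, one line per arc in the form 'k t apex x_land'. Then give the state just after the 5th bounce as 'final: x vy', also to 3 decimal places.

1 4.470 28.853 48.189
2 2.979 11.091 80.300
3 1.847 4.263 100.208
4 1.145 1.639 112.552
5 0.710 0.630 120.205
final: 120.205 2.201

Arc 1: start y=7.470, vy=20.680 → t=4.470, apex=28.853, x_land=48.189, impact vy=-24.022
  bounce: vy ← 0.62·24.022 = 14.894
Arc 2: start y=0.000, vy=14.894 → t=2.979, apex=11.091, x_land=80.300, impact vy=-14.894
  bounce: vy ← 0.62·14.894 = 9.234
Arc 3: start y=0.000, vy=9.234 → t=1.847, apex=4.263, x_land=100.208, impact vy=-9.234
  bounce: vy ← 0.62·9.234 = 5.725
Arc 4: start y=0.000, vy=5.725 → t=1.145, apex=1.639, x_land=112.552, impact vy=-5.725
  bounce: vy ← 0.62·5.725 = 3.550
Arc 5: start y=0.000, vy=3.550 → t=0.710, apex=0.630, x_land=120.205, impact vy=-3.550
  bounce: vy ← 0.62·3.550 = 2.201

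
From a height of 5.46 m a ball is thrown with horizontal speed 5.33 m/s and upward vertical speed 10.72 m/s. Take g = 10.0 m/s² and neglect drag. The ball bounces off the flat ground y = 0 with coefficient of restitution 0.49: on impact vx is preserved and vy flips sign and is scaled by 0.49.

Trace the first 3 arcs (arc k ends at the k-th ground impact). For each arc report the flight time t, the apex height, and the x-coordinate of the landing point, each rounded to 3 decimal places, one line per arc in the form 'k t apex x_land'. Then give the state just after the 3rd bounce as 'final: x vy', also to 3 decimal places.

Arc 1: start y=5.460, vy=10.720 → t=2.569, apex=11.206, x_land=13.693, impact vy=-14.971
  bounce: vy ← 0.49·14.971 = 7.336
Arc 2: start y=0.000, vy=7.336 → t=1.467, apex=2.691, x_land=21.513, impact vy=-7.336
  bounce: vy ← 0.49·7.336 = 3.594
Arc 3: start y=0.000, vy=3.594 → t=0.719, apex=0.646, x_land=25.344, impact vy=-3.594
  bounce: vy ← 0.49·3.594 = 1.761

1 2.569 11.206 13.693
2 1.467 2.691 21.513
3 0.719 0.646 25.344
final: 25.344 1.761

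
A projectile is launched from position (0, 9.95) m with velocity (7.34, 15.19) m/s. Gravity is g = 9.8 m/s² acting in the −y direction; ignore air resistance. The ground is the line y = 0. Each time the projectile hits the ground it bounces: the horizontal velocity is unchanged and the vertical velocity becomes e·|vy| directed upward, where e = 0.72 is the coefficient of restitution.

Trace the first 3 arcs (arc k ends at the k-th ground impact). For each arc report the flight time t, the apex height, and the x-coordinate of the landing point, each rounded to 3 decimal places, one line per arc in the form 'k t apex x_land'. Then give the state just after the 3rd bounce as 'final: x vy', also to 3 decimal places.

Arc 1: start y=9.950, vy=15.190 → t=3.655, apex=21.722, x_land=26.831, impact vy=-20.634
  bounce: vy ← 0.72·20.634 = 14.856
Arc 2: start y=0.000, vy=14.856 → t=3.032, apex=11.261, x_land=49.086, impact vy=-14.856
  bounce: vy ← 0.72·14.856 = 10.697
Arc 3: start y=0.000, vy=10.697 → t=2.183, apex=5.838, x_land=65.109, impact vy=-10.697
  bounce: vy ← 0.72·10.697 = 7.702

1 3.655 21.722 26.831
2 3.032 11.261 49.086
3 2.183 5.838 65.109
final: 65.109 7.702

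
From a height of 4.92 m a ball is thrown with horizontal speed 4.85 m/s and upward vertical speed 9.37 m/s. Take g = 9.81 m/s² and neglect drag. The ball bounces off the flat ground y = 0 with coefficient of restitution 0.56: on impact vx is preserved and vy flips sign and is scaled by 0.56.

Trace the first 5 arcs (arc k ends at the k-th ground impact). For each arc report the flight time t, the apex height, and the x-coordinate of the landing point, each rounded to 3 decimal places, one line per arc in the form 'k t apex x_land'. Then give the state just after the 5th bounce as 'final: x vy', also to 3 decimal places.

Arc 1: start y=4.920, vy=9.370 → t=2.339, apex=9.395, x_land=11.345, impact vy=-13.577
  bounce: vy ← 0.56·13.577 = 7.603
Arc 2: start y=0.000, vy=7.603 → t=1.550, apex=2.946, x_land=18.862, impact vy=-7.603
  bounce: vy ← 0.56·7.603 = 4.258
Arc 3: start y=0.000, vy=4.258 → t=0.868, apex=0.924, x_land=23.072, impact vy=-4.258
  bounce: vy ← 0.56·4.258 = 2.384
Arc 4: start y=0.000, vy=2.384 → t=0.486, apex=0.290, x_land=25.430, impact vy=-2.384
  bounce: vy ← 0.56·2.384 = 1.335
Arc 5: start y=0.000, vy=1.335 → t=0.272, apex=0.091, x_land=26.750, impact vy=-1.335
  bounce: vy ← 0.56·1.335 = 0.748

1 2.339 9.395 11.345
2 1.550 2.946 18.862
3 0.868 0.924 23.072
4 0.486 0.290 25.430
5 0.272 0.091 26.750
final: 26.750 0.748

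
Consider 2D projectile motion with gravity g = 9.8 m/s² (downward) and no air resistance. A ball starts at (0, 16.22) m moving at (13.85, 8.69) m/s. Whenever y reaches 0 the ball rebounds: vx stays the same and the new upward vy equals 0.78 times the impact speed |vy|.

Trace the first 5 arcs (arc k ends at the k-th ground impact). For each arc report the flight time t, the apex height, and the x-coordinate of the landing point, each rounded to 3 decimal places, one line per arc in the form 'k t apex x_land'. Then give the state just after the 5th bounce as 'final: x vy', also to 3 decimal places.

1 2.911 20.073 40.313
2 3.157 12.212 84.044
3 2.463 7.430 118.153
4 1.921 4.520 144.759
5 1.498 2.750 165.511
final: 165.511 5.727

Arc 1: start y=16.220, vy=8.690 → t=2.911, apex=20.073, x_land=40.313, impact vy=-19.835
  bounce: vy ← 0.78·19.835 = 15.471
Arc 2: start y=0.000, vy=15.471 → t=3.157, apex=12.212, x_land=84.044, impact vy=-15.471
  bounce: vy ← 0.78·15.471 = 12.068
Arc 3: start y=0.000, vy=12.068 → t=2.463, apex=7.430, x_land=118.153, impact vy=-12.068
  bounce: vy ← 0.78·12.068 = 9.413
Arc 4: start y=0.000, vy=9.413 → t=1.921, apex=4.520, x_land=144.759, impact vy=-9.413
  bounce: vy ← 0.78·9.413 = 7.342
Arc 5: start y=0.000, vy=7.342 → t=1.498, apex=2.750, x_land=165.511, impact vy=-7.342
  bounce: vy ← 0.78·7.342 = 5.727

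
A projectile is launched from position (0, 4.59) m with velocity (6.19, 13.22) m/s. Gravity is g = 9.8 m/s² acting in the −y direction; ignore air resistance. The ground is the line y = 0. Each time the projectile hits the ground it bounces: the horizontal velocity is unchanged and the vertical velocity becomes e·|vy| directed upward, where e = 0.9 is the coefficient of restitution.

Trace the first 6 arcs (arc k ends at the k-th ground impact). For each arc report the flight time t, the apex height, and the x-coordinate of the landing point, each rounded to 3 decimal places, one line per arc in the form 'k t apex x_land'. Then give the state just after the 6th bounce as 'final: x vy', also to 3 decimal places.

1 3.009 13.507 18.627
2 2.988 10.940 37.126
3 2.690 8.862 53.775
4 2.421 7.178 68.759
5 2.179 5.814 82.244
6 1.961 4.710 94.381
final: 94.381 8.647

Arc 1: start y=4.590, vy=13.220 → t=3.009, apex=13.507, x_land=18.627, impact vy=-16.271
  bounce: vy ← 0.9·16.271 = 14.644
Arc 2: start y=0.000, vy=14.644 → t=2.988, apex=10.940, x_land=37.126, impact vy=-14.644
  bounce: vy ← 0.9·14.644 = 13.179
Arc 3: start y=0.000, vy=13.179 → t=2.690, apex=8.862, x_land=53.775, impact vy=-13.179
  bounce: vy ← 0.9·13.179 = 11.861
Arc 4: start y=0.000, vy=11.861 → t=2.421, apex=7.178, x_land=68.759, impact vy=-11.861
  bounce: vy ← 0.9·11.861 = 10.675
Arc 5: start y=0.000, vy=10.675 → t=2.179, apex=5.814, x_land=82.244, impact vy=-10.675
  bounce: vy ← 0.9·10.675 = 9.608
Arc 6: start y=0.000, vy=9.608 → t=1.961, apex=4.710, x_land=94.381, impact vy=-9.608
  bounce: vy ← 0.9·9.608 = 8.647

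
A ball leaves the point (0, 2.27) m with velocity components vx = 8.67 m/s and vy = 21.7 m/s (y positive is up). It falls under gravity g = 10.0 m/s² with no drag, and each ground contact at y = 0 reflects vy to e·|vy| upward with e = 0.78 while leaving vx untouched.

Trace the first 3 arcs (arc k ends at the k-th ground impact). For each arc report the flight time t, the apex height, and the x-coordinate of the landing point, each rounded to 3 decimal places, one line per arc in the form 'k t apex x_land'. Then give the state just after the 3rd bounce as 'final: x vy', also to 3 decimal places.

1 4.442 25.814 38.514
2 3.545 15.706 69.246
3 2.765 9.555 93.217
final: 93.217 10.783

Arc 1: start y=2.270, vy=21.700 → t=4.442, apex=25.814, x_land=38.514, impact vy=-22.722
  bounce: vy ← 0.78·22.722 = 17.723
Arc 2: start y=0.000, vy=17.723 → t=3.545, apex=15.706, x_land=69.246, impact vy=-17.723
  bounce: vy ← 0.78·17.723 = 13.824
Arc 3: start y=0.000, vy=13.824 → t=2.765, apex=9.555, x_land=93.217, impact vy=-13.824
  bounce: vy ← 0.78·13.824 = 10.783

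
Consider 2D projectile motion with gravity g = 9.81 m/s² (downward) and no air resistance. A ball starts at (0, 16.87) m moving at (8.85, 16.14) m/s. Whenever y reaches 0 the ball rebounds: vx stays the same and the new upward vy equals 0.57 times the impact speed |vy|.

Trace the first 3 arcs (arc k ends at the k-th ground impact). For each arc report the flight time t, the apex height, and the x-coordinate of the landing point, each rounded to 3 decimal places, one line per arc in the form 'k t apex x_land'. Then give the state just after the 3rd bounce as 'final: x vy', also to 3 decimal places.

Arc 1: start y=16.870, vy=16.140 → t=4.124, apex=30.147, x_land=36.501, impact vy=-24.321
  bounce: vy ← 0.57·24.321 = 13.863
Arc 2: start y=0.000, vy=13.863 → t=2.826, apex=9.795, x_land=61.513, impact vy=-13.863
  bounce: vy ← 0.57·13.863 = 7.902
Arc 3: start y=0.000, vy=7.902 → t=1.611, apex=3.182, x_land=75.770, impact vy=-7.902
  bounce: vy ← 0.57·7.902 = 4.504

1 4.124 30.147 36.501
2 2.826 9.795 61.513
3 1.611 3.182 75.770
final: 75.770 4.504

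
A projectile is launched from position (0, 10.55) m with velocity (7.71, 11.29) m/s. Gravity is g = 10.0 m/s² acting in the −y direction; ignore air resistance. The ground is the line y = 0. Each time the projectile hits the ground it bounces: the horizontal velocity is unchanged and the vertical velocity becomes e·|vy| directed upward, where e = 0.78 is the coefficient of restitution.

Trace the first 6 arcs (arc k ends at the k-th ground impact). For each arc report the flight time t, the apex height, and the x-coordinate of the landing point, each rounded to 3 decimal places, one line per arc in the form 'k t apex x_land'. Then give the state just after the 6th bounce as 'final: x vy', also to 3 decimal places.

1 2.969 16.923 22.889
2 2.870 10.296 45.017
3 2.239 6.264 62.276
4 1.746 3.811 75.739
5 1.362 2.319 86.239
6 1.062 1.411 94.430
final: 94.430 4.143

Arc 1: start y=10.550, vy=11.290 → t=2.969, apex=16.923, x_land=22.889, impact vy=-18.397
  bounce: vy ← 0.78·18.397 = 14.350
Arc 2: start y=0.000, vy=14.350 → t=2.870, apex=10.296, x_land=45.017, impact vy=-14.350
  bounce: vy ← 0.78·14.350 = 11.193
Arc 3: start y=0.000, vy=11.193 → t=2.239, apex=6.264, x_land=62.276, impact vy=-11.193
  bounce: vy ← 0.78·11.193 = 8.731
Arc 4: start y=0.000, vy=8.731 → t=1.746, apex=3.811, x_land=75.739, impact vy=-8.731
  bounce: vy ← 0.78·8.731 = 6.810
Arc 5: start y=0.000, vy=6.810 → t=1.362, apex=2.319, x_land=86.239, impact vy=-6.810
  bounce: vy ← 0.78·6.810 = 5.312
Arc 6: start y=0.000, vy=5.312 → t=1.062, apex=1.411, x_land=94.430, impact vy=-5.312
  bounce: vy ← 0.78·5.312 = 4.143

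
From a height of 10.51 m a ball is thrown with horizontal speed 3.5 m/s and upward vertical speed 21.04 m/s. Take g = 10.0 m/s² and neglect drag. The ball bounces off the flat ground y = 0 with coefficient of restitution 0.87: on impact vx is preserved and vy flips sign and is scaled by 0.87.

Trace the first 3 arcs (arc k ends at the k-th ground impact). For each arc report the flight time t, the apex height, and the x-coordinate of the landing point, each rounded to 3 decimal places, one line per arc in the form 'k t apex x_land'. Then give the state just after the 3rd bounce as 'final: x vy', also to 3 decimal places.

1 4.659 32.644 16.307
2 4.446 24.708 31.868
3 3.868 18.702 45.406
final: 45.406 16.826

Arc 1: start y=10.510, vy=21.040 → t=4.659, apex=32.644, x_land=16.307, impact vy=-25.552
  bounce: vy ← 0.87·25.552 = 22.230
Arc 2: start y=0.000, vy=22.230 → t=4.446, apex=24.708, x_land=31.868, impact vy=-22.230
  bounce: vy ← 0.87·22.230 = 19.340
Arc 3: start y=0.000, vy=19.340 → t=3.868, apex=18.702, x_land=45.406, impact vy=-19.340
  bounce: vy ← 0.87·19.340 = 16.826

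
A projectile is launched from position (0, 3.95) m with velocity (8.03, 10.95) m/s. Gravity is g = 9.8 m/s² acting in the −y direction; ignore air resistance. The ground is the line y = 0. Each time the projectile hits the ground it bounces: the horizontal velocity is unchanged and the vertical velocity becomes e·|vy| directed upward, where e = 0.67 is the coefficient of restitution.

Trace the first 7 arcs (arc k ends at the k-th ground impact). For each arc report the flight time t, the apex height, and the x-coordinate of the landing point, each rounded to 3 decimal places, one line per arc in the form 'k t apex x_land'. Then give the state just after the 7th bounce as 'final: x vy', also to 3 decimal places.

1 2.551 10.067 20.482
2 1.921 4.519 35.906
3 1.287 2.029 46.240
4 0.862 0.911 53.163
5 0.578 0.409 57.802
6 0.387 0.184 60.910
7 0.259 0.082 62.992
final: 62.992 0.851

Arc 1: start y=3.950, vy=10.950 → t=2.551, apex=10.067, x_land=20.482, impact vy=-14.047
  bounce: vy ← 0.67·14.047 = 9.412
Arc 2: start y=0.000, vy=9.412 → t=1.921, apex=4.519, x_land=35.906, impact vy=-9.412
  bounce: vy ← 0.67·9.412 = 6.306
Arc 3: start y=0.000, vy=6.306 → t=1.287, apex=2.029, x_land=46.240, impact vy=-6.306
  bounce: vy ← 0.67·6.306 = 4.225
Arc 4: start y=0.000, vy=4.225 → t=0.862, apex=0.911, x_land=53.163, impact vy=-4.225
  bounce: vy ← 0.67·4.225 = 2.831
Arc 5: start y=0.000, vy=2.831 → t=0.578, apex=0.409, x_land=57.802, impact vy=-2.831
  bounce: vy ← 0.67·2.831 = 1.897
Arc 6: start y=0.000, vy=1.897 → t=0.387, apex=0.184, x_land=60.910, impact vy=-1.897
  bounce: vy ← 0.67·1.897 = 1.271
Arc 7: start y=0.000, vy=1.271 → t=0.259, apex=0.082, x_land=62.992, impact vy=-1.271
  bounce: vy ← 0.67·1.271 = 0.851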